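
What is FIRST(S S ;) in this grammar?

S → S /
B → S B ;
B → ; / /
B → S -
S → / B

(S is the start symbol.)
{ '/' }

FIRST sets of the non-terminals involved (from the grammar, by fixed-point iteration):
  FIRST(S) = { '/' }

To compute FIRST(S S ;), process the symbols left to right:
Symbol S is a non-terminal. Add FIRST(S) \ {ε} = { '/' }
S is not nullable (ε ∉ FIRST(S)), so stop here.
FIRST(S S ;) = { '/' }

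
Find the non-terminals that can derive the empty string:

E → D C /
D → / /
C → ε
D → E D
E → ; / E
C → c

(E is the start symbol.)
A non-terminal is nullable if it can derive ε (the empty string): either it has an ε-production, or it has a production whose right-hand side consists entirely of nullable non-terminals.

ε-productions: C → ε
So C is immediately nullable.
No further non-terminal can be added: every production for the remaining non-terminals contains a terminal or a non-nullable non-terminal.
Nullable = { 'C' }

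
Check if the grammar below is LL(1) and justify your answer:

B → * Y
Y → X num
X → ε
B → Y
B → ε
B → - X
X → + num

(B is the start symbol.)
Relevant sets:
  FIRST(Y) = { '+', 'num' }
  FOLLOW(B) = { $ }
  FOLLOW(X) = { $, 'num' }

For B:
  PREDICT(B → '*' Y) = { '*' }
  PREDICT(B → Y) = { '+', 'num' }
  PREDICT(B → ε) = { $ }
  PREDICT(B → '-' X) = { '-' }
For X:
  PREDICT(X → ε) = { $, 'num' }
  PREDICT(X → '+' num) = { '+' }
Y has a single production, so nothing to check there.

All predict sets are disjoint. The grammar IS LL(1).

Answer: Yes, the grammar is LL(1).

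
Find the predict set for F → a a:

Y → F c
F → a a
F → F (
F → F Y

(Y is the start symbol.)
{ 'a' }

PREDICT(F → a a) = (FIRST(RHS) \ {ε}) ∪ (FOLLOW(F) if ε ∈ FIRST(RHS), i.e. RHS ⇒* ε)
FIRST(a a) = { 'a' }
ε ∉ FIRST(a a), so FOLLOW(F) is not added.
PREDICT(F → a a) = { 'a' }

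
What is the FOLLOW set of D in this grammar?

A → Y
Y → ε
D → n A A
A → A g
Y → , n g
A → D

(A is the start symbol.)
{ $, ',', 'g', 'n' }

To compute FOLLOW(D), find every occurrence of D on a right-hand side N → α D β: add FIRST(β) \ {ε}, and if β is empty or nullable also add FOLLOW(N). Iterate to a fixed point.

In A → D: D is at the end, add FOLLOW(A)

The FOLLOW sets referred to above (computed the same way, to a fixed point):
  FOLLOW(A) = { $, ',', 'g', 'n' }

Taking the union: FOLLOW(D) = { $, ',', 'g', 'n' }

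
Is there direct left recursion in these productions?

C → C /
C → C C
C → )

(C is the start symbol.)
Yes, C is left-recursive

Direct left recursion occurs when N → N α for some non-terminal N (the right-hand side begins with the left-hand side itself).

C → C /: LEFT RECURSIVE (starts with C)
C → C C: LEFT RECURSIVE (starts with C)
C → ): starts with ')'

The grammar has direct left recursion on: C.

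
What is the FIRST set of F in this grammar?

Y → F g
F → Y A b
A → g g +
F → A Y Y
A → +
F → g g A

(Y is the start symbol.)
{ '+', 'g' }

FIRST sets of the other non-terminals involved (by the same procedure, iterated to a fixed point):
  FIRST(Y) = { '+', 'g' }
  FIRST(A) = { '+', 'g' }

From F → Y A b:
  - Y is a non-terminal: add FIRST(Y) \ {ε} = { '+', 'g' }
    Y is not nullable, so stop
From F → A Y Y:
  - A is a non-terminal: add FIRST(A) \ {ε} = { '+', 'g' }
    A is not nullable, so stop
From F → g g A:
  - g is a terminal: add 'g' and stop

Collecting: FIRST(F) = { '+', 'g' }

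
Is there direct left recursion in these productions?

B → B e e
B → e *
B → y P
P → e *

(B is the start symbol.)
Direct left recursion occurs when N → N α for some non-terminal N (the right-hand side begins with the left-hand side itself).

B → B e e: LEFT RECURSIVE (starts with B)
B → e *: starts with e
B → y P: starts with y
P → e *: starts with e

The grammar has direct left recursion on: B.

Answer: Yes, B is left-recursive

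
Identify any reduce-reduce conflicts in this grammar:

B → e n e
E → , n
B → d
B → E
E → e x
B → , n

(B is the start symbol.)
Yes — I9: [B → , n .] vs [E → , n .]

A reduce-reduce conflict occurs when an LR(0) state has two complete items [A → α .] and [B → β .] — both call for a reduction, and with no lookahead the parser cannot choose between them.

Augment with B' → B and build the canonical LR(0) collection (I0 = CLOSURE({[B' → . B]}), then GOTO on every symbol after a dot until no new states appear). It has 10 states:
  I0: { [B → . , n], [B → . E], [B → . d], [B → . e n e], [B' → . B], [E → . , n], [E → . e x] }  — shift
  I1: { [B → , . n], [E → , . n] }  — shift
  I2: { [B' → B .] }  — accept
  I3: { [B → E .] }  — reduce
  I4: { [B → d .] }  — reduce
  I5: { [B → e . n e], [E → e . x] }  — shift
  I6: { [B → e n . e] }  — shift
  I7: { [E → e x .] }  — reduce
  I8: { [B → e n e .] }  — reduce
  I9: { [B → , n .], [E → , n .] }  — 2 reduces

I9 contains complete items [B → , n .], [E → , n .] — reduce-reduce conflict.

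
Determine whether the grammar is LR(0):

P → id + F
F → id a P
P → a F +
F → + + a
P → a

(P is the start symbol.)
No. Shift-reduce conflict between [P → a .] and [F → . + + a]

A grammar is LR(0) if no state in the canonical LR(0) collection has:
  - both a shift item (dot before a terminal) and a complete item (shift-reduce conflict), or
  - two or more complete items (reduce-reduce conflict; the accept item [P' → P .] counts as a complete item here).

Augment with P' → P and build the canonical LR(0) collection (I0 = CLOSURE({[P' → . P]}), then GOTO on every symbol after a dot until no new states appear). It has 14 states:
  I0: { [P → . a F +], [P → . a], [P → . id + F], [P' → . P] }  — shift
  I1: { [P' → P .] }  — accept
  I2: { [F → . + + a], [F → . id a P], [P → a . F +], [P → a .] }  — shift, reduce
  I3: { [P → id . + F] }  — shift
  I4: { [F → . + + a], [F → . id a P], [P → id + . F] }  — shift
  I5: { [F → + . + a] }  — shift
  I6: { [P → id + F .] }  — reduce
  I7: { [F → id . a P] }  — shift
  I8: { [F → id a . P], [P → . a F +], [P → . a], [P → . id + F] }  — shift
  I9: { [F → id a P .] }  — reduce
  I10: { [F → + + . a] }  — shift
  I11: { [F → + + a .] }  — reduce
  I12: { [P → a F . +] }  — shift
  I13: { [P → a F + .] }  — reduce

Conflict in state I2:
  Shift-reduce conflict between [P → a .] and [F → . + + a]
So the grammar is NOT LR(0).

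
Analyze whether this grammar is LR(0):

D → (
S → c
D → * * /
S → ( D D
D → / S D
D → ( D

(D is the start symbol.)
A grammar is LR(0) if no state in the canonical LR(0) collection has:
  - both a shift item (dot before a terminal) and a complete item (shift-reduce conflict), or
  - two or more complete items (reduce-reduce conflict; the accept item [D' → D .] counts as a complete item here).

Augment with D' → D and build the canonical LR(0) collection (I0 = CLOSURE({[D' → . D]}), then GOTO on every symbol after a dot until no new states appear). It has 14 states:
  I0: { [D → . ( D], [D → . (], [D → . * * /], [D → . / S D], [D' → . D] }  — shift
  I1: { [D → ( . D], [D → ( .], [D → . ( D], [D → . (], [D → . * * /], [D → . / S D] }  — shift, reduce
  I2: { [D → * . * /] }  — shift
  I3: { [D → / . S D], [S → . ( D D], [S → . c] }  — shift
  I4: { [D' → D .] }  — accept
  I5: { [D → . ( D], [D → . (], [D → . * * /], [D → . / S D], [S → ( . D D] }  — shift
  I6: { [D → . ( D], [D → . (], [D → . * * /], [D → . / S D], [D → / S . D] }  — shift
  I7: { [S → c .] }  — reduce
  I8: { [D → / S D .] }  — reduce
  I9: { [D → . ( D], [D → . (], [D → . * * /], [D → . / S D], [S → ( D . D] }  — shift
  I10: { [S → ( D D .] }  — reduce
  I11: { [D → * * . /] }  — shift
  I12: { [D → * * / .] }  — reduce
  I13: { [D → ( D .] }  — reduce

Conflict in state I1:
  Shift-reduce conflict between [D → ( .] and [D → . (]
So the grammar is NOT LR(0).

Answer: No. Shift-reduce conflict between [D → ( .] and [D → . (]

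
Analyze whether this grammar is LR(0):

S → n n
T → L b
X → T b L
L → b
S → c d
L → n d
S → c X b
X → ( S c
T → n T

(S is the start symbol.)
Yes, the grammar is LR(0)

A grammar is LR(0) if no state in the canonical LR(0) collection has:
  - both a shift item (dot before a terminal) and a complete item (shift-reduce conflict), or
  - two or more complete items (reduce-reduce conflict; the accept item [S' → S .] counts as a complete item here).

Augment with S' → S and build the canonical LR(0) collection (I0 = CLOSURE({[S' → . S]}), then GOTO on every symbol after a dot until no new states appear). It has 21 states:
  I0: { [S → . c X b], [S → . c d], [S → . n n], [S' → . S] }  — shift
  I1: { [S' → S .] }  — accept
  I2: { [L → . b], [L → . n d], [S → c . X b], [S → c . d], [T → . L b], [T → . n T], [X → . ( S c], [X → . T b L] }  — shift
  I3: { [S → n . n] }  — shift
  I4: { [S → n n .] }  — reduce
  I5: { [S → . c X b], [S → . c d], [S → . n n], [X → ( . S c] }  — shift
  I6: { [T → L . b] }  — shift
  I7: { [X → T . b L] }  — shift
  I8: { [S → c X . b] }  — shift
  I9: { [L → b .] }  — reduce
  I10: { [S → c d .] }  — reduce
  I11: { [L → . b], [L → . n d], [L → n . d], [T → . L b], [T → . n T], [T → n . T] }  — shift
  I12: { [T → n T .] }  — reduce
  I13: { [L → n d .] }  — reduce
  I14: { [S → c X b .] }  — reduce
  I15: { [L → . b], [L → . n d], [X → T b . L] }  — shift
  I16: { [X → T b L .] }  — reduce
  I17: { [L → n . d] }  — shift
  I18: { [T → L b .] }  — reduce
  I19: { [X → ( S . c] }  — shift
  I20: { [X → ( S c .] }  — reduce

Every state is either a pure shift/goto state or contains exactly one complete item and nothing to shift — no conflicts. The grammar is LR(0).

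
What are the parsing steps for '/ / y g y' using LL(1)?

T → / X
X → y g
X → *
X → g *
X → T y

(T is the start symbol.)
LL(1) parsing maintains a stack (initially the start symbol over $) and the input. At each step: if the stack top is a terminal, match it against the current input token; if it is a non-terminal N, replace it with the RHS of M[N, lookahead] (the unique production whose predict set contains the lookahead).

Stack is shown with the top on the left.

Stack    Input        Action
----------------------------
T $      / / y g y $  output T → / X
/ X $    / / y g y $  match '/'
X $      / y g y $    output X → T y
T y $    / y g y $    output T → / X
/ X y $  / y g y $    match '/'
X y $    y g y $      output X → y g
y g y $  y g y $      match 'y'
g y $    g y $        match 'g'
y $      y $          match 'y'
$        $            accept

The string is accepted.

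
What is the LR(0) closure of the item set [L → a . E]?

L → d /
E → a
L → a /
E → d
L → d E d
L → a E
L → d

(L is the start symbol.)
{ [E → . a], [E → . d], [L → a . E] }

To compute CLOSURE, for each item [A → α.Bβ] where B is a non-terminal, add [B → .γ] for all productions B → γ; repeat for the newly added items until nothing changes.

Start with: [L → a . E]
  [L → a . E] has the dot before E: add [E → . a], [E → . d]
No further items can be added.

CLOSURE = { [E → . a], [E → . d], [L → a . E] }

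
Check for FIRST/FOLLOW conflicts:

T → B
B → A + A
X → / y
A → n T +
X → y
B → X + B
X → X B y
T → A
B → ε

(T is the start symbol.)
Nullable non-terminals: B, T.
FIRST sets used below: FIRST(A) = { 'n' }, FIRST(X) = { '/', 'y' }, FIRST(B) = { '/', 'n', 'y', ε }

B: nullable alternative(s) B → ε; FOLLOW(B) = { $, '+', 'y' }
  B → A + A: FIRST \ {ε} = { 'n' } — disjoint from FOLLOW(B)
  B → X + B: FIRST \ {ε} = { '/', 'y' } — overlaps FOLLOW(B) on { 'y' }: CONFLICT
  B → ε: FIRST \ {ε} = { } — this is the only nullable alternative, skip

T: nullable alternative(s) T → B; FOLLOW(T) = { $, '+' }
  T → B: FIRST \ {ε} = { '/', 'n', 'y' } — this is the only nullable alternative, skip
  T → A: FIRST \ {ε} = { 'n' } — disjoint from FOLLOW(T)

A, X have no nullable alternative, so no FIRST/FOLLOW check is needed there.

So the grammar has 1 FIRST/FOLLOW conflict (marked CONFLICT above).

Answer: Yes. B → X '+' B with FOLLOW(B) on { 'y' }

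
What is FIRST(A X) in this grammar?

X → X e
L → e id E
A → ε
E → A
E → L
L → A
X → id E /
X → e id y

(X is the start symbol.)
{ 'e', 'id' }

FIRST sets of the non-terminals involved (from the grammar, by fixed-point iteration):
  FIRST(A) = { ε }
  FIRST(X) = { 'e', 'id' }

To compute FIRST(A X), process the symbols left to right:
Symbol A is a non-terminal. Add FIRST(A) \ {ε} = { }
A is nullable (ε ∈ FIRST(A)), continue to the next symbol.
Symbol X is a non-terminal. Add FIRST(X) \ {ε} = { 'e', 'id' }
X is not nullable (ε ∉ FIRST(X)), so stop here.
FIRST(A X) = { 'e', 'id' }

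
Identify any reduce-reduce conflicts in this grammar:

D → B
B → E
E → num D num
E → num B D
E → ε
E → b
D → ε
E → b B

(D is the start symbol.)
Yes — I0: [D → .] vs [E → .]; I4: [E → .] vs [E → b .]; I5: [D → .] vs [E → .]; I6: [D → .] vs [D → B .]

A reduce-reduce conflict occurs when an LR(0) state has two complete items [A → α .] and [B → β .] — both call for a reduction, and with no lookahead the parser cannot choose between them.

Augment with D' → D and build the canonical LR(0) collection (I0 = CLOSURE({[D' → . D]}), then GOTO on every symbol after a dot until no new states appear). It has 11 states:
  I0: { [B → . E], [D → . B], [D → .], [D' → . D], [E → . b B], [E → . b], [E → . num B D], [E → . num D num], [E → .] }  — shift, 2 reduces
  I1: { [D → B .] }  — reduce
  I2: { [D' → D .] }  — accept
  I3: { [B → E .] }  — reduce
  I4: { [B → . E], [E → . b B], [E → . b], [E → . num B D], [E → . num D num], [E → .], [E → b . B], [E → b .] }  — shift, 2 reduces
  I5: { [B → . E], [D → . B], [D → .], [E → . b B], [E → . b], [E → . num B D], [E → . num D num], [E → .], [E → num . B D], [E → num . D num] }  — shift, 2 reduces
  I6: { [B → . E], [D → . B], [D → .], [D → B .], [E → . b B], [E → . b], [E → . num B D], [E → . num D num], [E → .], [E → num B . D] }  — shift, 3 reduces
  I7: { [E → num D . num] }  — shift
  I8: { [E → num D num .] }  — reduce
  I9: { [E → num B D .] }  — reduce
  I10: { [E → b B .] }  — reduce

I0 contains complete items [D → .], [E → .] — reduce-reduce conflict.
I4 contains complete items [E → .], [E → b .] — reduce-reduce conflict.
I5 contains complete items [D → .], [E → .] — reduce-reduce conflict.
I6 contains complete items [D → .], [D → B .], [E → .] — reduce-reduce conflict.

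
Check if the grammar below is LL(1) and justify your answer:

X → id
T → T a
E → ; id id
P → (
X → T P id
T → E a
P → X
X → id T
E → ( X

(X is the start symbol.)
Relevant sets:
  FIRST(T) = { '(', ';' }
  FIRST(E) = { '(', ';' }
  FIRST(X) = { '(', ';', 'id' }

For X:
  PREDICT(X → id) = { 'id' }
  PREDICT(X → T P id) = { '(', ';' }
  PREDICT(X → id T) = { 'id' }
For T:
  PREDICT(T → T a) = { '(', ';' }
  PREDICT(T → E a) = { '(', ';' }
For E:
  PREDICT(E → ';' id id) = { ';' }
  PREDICT(E → '(' X) = { '(' }
For P:
  PREDICT(P → '(') = { '(' }
  PREDICT(P → X) = { '(', ';', 'id' }

Conflict found: Predict set conflict for X: { 'id' }
The grammar is NOT LL(1).

Answer: No. Predict set conflict for X: { 'id' }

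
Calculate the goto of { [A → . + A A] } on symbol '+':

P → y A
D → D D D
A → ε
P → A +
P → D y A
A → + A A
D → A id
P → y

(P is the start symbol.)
{ [A → + . A A], [A → . + A A], [A → .] }

GOTO(I, '+') = CLOSURE({ [A → αX.β] : [A → α.Xβ] ∈ I, X = '+' })

Items with dot before '+', with the dot advanced:
  [A → . + A A] → [A → + . A A]
Closure of the advanced items:
  [A → + . A A] has the dot before A: add [A → .], [A → . + A A]

GOTO = { [A → + . A A], [A → . + A A], [A → .] }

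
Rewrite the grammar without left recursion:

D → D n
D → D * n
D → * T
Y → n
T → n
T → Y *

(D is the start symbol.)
D → * T D'
D' → n D'
D' → * n D'
D' → ε
Y → n
T → n
T → Y *

D is directly left-recursive. The standard transformation for
  A → A α₁ | ... | A α_m | β₁ | ... | β_n
is
  A  → β₁ A' | ... | β_n A'
  A' → α₁ A' | ... | α_m A' | ε

D → * T becomes D → * T D'
D → D n becomes D' → n D'
D → D * n becomes D' → * n D'
Add D' → ε

Productions for other non-terminals are unchanged:
  Y → n
  T → n
  T → Y *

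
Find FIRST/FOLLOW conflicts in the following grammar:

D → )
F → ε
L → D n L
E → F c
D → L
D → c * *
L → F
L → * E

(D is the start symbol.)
Nullable non-terminals: D, F, L.
FIRST sets used below: FIRST(L) = { ')', '*', 'c', 'n', ε }, FIRST(D) = { ')', '*', 'c', 'n', ε }, FIRST(F) = { ε }

D: nullable alternative(s) D → L; FOLLOW(D) = { $, 'n' }
  D → ): FIRST \ {ε} = { ')' } — disjoint from FOLLOW(D)
  D → L: FIRST \ {ε} = { ')', '*', 'c', 'n' } — this is the only nullable alternative, skip
  D → c * *: FIRST \ {ε} = { 'c' } — disjoint from FOLLOW(D)
F has a nullable alternative but only one production, so nothing to check.

L: nullable alternative(s) L → F; FOLLOW(L) = { $, 'n' }
  L → D n L: FIRST \ {ε} = { ')', '*', 'c', 'n' } — overlaps FOLLOW(L) on { 'n' }: CONFLICT
  L → F: FIRST \ {ε} = { } — this is the only nullable alternative, skip
  L → * E: FIRST \ {ε} = { '*' } — disjoint from FOLLOW(L)

E has no nullable alternative, so no FIRST/FOLLOW check is needed there.

So the grammar has 1 FIRST/FOLLOW conflict (marked CONFLICT above).

Answer: Yes. L → D n L with FOLLOW(L) on { 'n' }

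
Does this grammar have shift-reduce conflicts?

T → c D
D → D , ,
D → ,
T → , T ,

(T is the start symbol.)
Augment with T' → T and build the canonical LR(0) collection (I0 = CLOSURE({[T' → . T]}), then GOTO on every symbol after a dot until no new states appear). It has 10 states:
  I0: { [T → . , T ,], [T → . c D], [T' → . T] }  — shift
  I1: { [T → , . T ,], [T → . , T ,], [T → . c D] }  — shift
  I2: { [T' → T .] }  — accept
  I3: { [D → . ,], [D → . D , ,], [T → c . D] }  — shift
  I4: { [D → , .] }  — reduce
  I5: { [D → D . , ,], [T → c D .] }  — shift, reduce
  I6: { [D → D , . ,] }  — shift
  I7: { [D → D , , .] }  — reduce
  I8: { [T → , T . ,] }  — shift
  I9: { [T → , T , .] }  — reduce

I5 contains reduce item [T → c D .] and shift item [D → D . , ,] — shift-reduce conflict.

Answer: Yes — I5: [T → c D .] vs [D → D . , ,]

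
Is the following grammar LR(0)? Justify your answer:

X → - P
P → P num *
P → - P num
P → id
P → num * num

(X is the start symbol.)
No. Shift-reduce conflict between [X → - P .] and [P → P . num *]

Augment with X' → X and build the canonical LR(0) collection (I0 = CLOSURE({[X' → . X]}), then GOTO on every symbol after a dot until no new states appear). It has 13 states:
  I0: { [X → . - P], [X' → . X] }  — shift
  I1: { [P → . - P num], [P → . P num *], [P → . id], [P → . num * num], [X → - . P] }  — shift
  I2: { [X' → X .] }  — accept
  I3: { [P → - . P num], [P → . - P num], [P → . P num *], [P → . id], [P → . num * num] }  — shift
  I4: { [P → P . num *], [X → - P .] }  — shift, reduce
  I5: { [P → id .] }  — reduce
  I6: { [P → num . * num] }  — shift
  I7: { [P → num * . num] }  — shift
  I8: { [P → num * num .] }  — reduce
  I9: { [P → P num . *] }  — shift
  I10: { [P → P num * .] }  — reduce
  I11: { [P → - P . num], [P → P . num *] }  — shift
  I12: { [P → - P num .], [P → P num . *] }  — shift, reduce

Conflict in state I4:
  Shift-reduce conflict between [X → - P .] and [P → P . num *]
So the grammar is NOT LR(0).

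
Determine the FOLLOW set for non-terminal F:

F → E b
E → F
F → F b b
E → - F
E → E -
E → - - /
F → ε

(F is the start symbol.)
{ $, '-', 'b' }

F is the start symbol, so $ ∈ FOLLOW(F).
In E → F: F is at the end, add FOLLOW(E)
In F → F b b: F is followed by b b, add FIRST(b b) \ {ε} = { 'b' }
In E → - F: F is at the end, add FOLLOW(E)

The FOLLOW sets referred to above (computed the same way, to a fixed point):
  FOLLOW(E) = { '-', 'b' }

Taking the union: FOLLOW(F) = { $, '-', 'b' }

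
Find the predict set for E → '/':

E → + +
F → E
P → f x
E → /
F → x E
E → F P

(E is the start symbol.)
{ '/' }

PREDICT(E → '/') = (FIRST(RHS) \ {ε}) ∪ (FOLLOW(E) if ε ∈ FIRST(RHS), i.e. RHS ⇒* ε)
FIRST('/') = { '/' }
ε ∉ FIRST('/'), so FOLLOW(E) is not added.
PREDICT(E → '/') = { '/' }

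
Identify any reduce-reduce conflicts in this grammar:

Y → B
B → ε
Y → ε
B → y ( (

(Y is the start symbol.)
Yes — I0: [B → .] vs [Y → .]

Augment with Y' → Y and build the canonical LR(0) collection (I0 = CLOSURE({[Y' → . Y]}), then GOTO on every symbol after a dot until no new states appear). It has 6 states:
  I0: { [B → . y ( (], [B → .], [Y → . B], [Y → .], [Y' → . Y] }  — shift, 2 reduces
  I1: { [Y → B .] }  — reduce
  I2: { [Y' → Y .] }  — accept
  I3: { [B → y . ( (] }  — shift
  I4: { [B → y ( . (] }  — shift
  I5: { [B → y ( ( .] }  — reduce

I0 contains complete items [B → .], [Y → .] — reduce-reduce conflict.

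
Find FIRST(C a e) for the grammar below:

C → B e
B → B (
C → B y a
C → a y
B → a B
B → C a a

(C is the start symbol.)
{ 'a' }

FIRST sets of the non-terminals involved (from the grammar, by fixed-point iteration):
  FIRST(C) = { 'a' }

To compute FIRST(C a e), process the symbols left to right:
Symbol C is a non-terminal. Add FIRST(C) \ {ε} = { 'a' }
C is not nullable (ε ∉ FIRST(C)), so stop here.
FIRST(C a e) = { 'a' }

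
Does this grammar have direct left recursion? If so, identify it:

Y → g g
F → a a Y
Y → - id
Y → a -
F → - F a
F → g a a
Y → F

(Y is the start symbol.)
Direct left recursion occurs when N → N α for some non-terminal N (the right-hand side begins with the left-hand side itself).

Y → g g: starts with g
F → a a Y: starts with a
Y → - id: starts with '-'
Y → a -: starts with a
F → - F a: starts with '-'
F → g a a: starts with g
Y → F: starts with F

No direct left recursion found.

Answer: No direct left recursion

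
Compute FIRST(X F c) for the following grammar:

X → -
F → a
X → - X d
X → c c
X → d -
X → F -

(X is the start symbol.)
{ '-', 'a', 'c', 'd' }

FIRST sets of the non-terminals involved (from the grammar, by fixed-point iteration):
  FIRST(X) = { '-', 'a', 'c', 'd' }

To compute FIRST(X F c), process the symbols left to right:
Symbol X is a non-terminal. Add FIRST(X) \ {ε} = { '-', 'a', 'c', 'd' }
X is not nullable (ε ∉ FIRST(X)), so stop here.
FIRST(X F c) = { '-', 'a', 'c', 'd' }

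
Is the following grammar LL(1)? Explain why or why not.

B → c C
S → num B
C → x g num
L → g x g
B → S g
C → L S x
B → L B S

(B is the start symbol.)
Yes, the grammar is LL(1).

A grammar is LL(1) if for each non-terminal N with multiple productions, the predict sets of those productions are pairwise disjoint, where PREDICT(N → α) = (FIRST(α) \ {ε}) ∪ (FOLLOW(N) if α ⇒* ε).

Relevant sets:
  FIRST(S) = { 'num' }
  FIRST(L) = { 'g' }

For B:
  PREDICT(B → c C) = { 'c' }
  PREDICT(B → S g) = { 'num' }
  PREDICT(B → L B S) = { 'g' }
For C:
  PREDICT(C → x g num) = { 'x' }
  PREDICT(C → L S x) = { 'g' }
S, L have a single production, so nothing to check there.

All predict sets are disjoint. The grammar IS LL(1).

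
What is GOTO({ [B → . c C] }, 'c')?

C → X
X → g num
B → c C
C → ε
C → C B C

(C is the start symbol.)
{ [B → c . C], [C → . C B C], [C → . X], [C → .], [X → . g num] }

GOTO(I, 'c') = CLOSURE({ [A → αX.β] : [A → α.Xβ] ∈ I, X = 'c' })

Items with dot before 'c', with the dot advanced:
  [B → . c C] → [B → c . C]
Closure of the advanced items:
  [B → c . C] has the dot before C: add [C → . X], [C → .], [C → . C B C]
  [C → . X] has the dot before X: add [X → . g num]

GOTO = { [B → c . C], [C → . C B C], [C → . X], [C → .], [X → . g num] }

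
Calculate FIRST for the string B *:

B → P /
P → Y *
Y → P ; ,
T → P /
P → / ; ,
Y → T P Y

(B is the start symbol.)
{ '/' }

FIRST sets of the non-terminals involved (from the grammar, by fixed-point iteration):
  FIRST(B) = { '/' }

To compute FIRST(B *), process the symbols left to right:
Symbol B is a non-terminal. Add FIRST(B) \ {ε} = { '/' }
B is not nullable (ε ∉ FIRST(B)), so stop here.
FIRST(B *) = { '/' }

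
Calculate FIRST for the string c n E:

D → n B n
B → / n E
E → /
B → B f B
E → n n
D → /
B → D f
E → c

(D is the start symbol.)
{ 'c' }

To compute FIRST(c n E), process the symbols left to right:
Symbol c is a terminal. Add 'c' and stop.
FIRST(c n E) = { 'c' }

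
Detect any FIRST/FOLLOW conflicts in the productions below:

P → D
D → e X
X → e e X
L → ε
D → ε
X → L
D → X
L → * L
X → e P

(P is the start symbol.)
A FIRST/FOLLOW conflict occurs when a non-terminal N has a nullable alternative N → β (β ⇒* ε) and another alternative N → α with FIRST(α) ∩ FOLLOW(N) ≠ ∅: on such a lookahead the parser cannot decide between expanding α and letting N vanish via β.

Nullable non-terminals: D, L, P, X.
FIRST sets used below: FIRST(X) = { '*', 'e', ε }, FIRST(L) = { '*', ε }

D: nullable alternative(s) D → ε, D → X; FOLLOW(D) = { $ }
  D → e X: FIRST \ {ε} = { 'e' } — disjoint from FOLLOW(D)
  D → ε: FIRST \ {ε} = { } — disjoint from FOLLOW(D)
  D → X: FIRST \ {ε} = { '*', 'e' } — disjoint from FOLLOW(D)

L: nullable alternative(s) L → ε; FOLLOW(L) = { $ }
  L → ε: FIRST \ {ε} = { } — this is the only nullable alternative, skip
  L → * L: FIRST \ {ε} = { '*' } — disjoint from FOLLOW(L)
P has a nullable alternative but only one production, so nothing to check.

X: nullable alternative(s) X → L; FOLLOW(X) = { $ }
  X → e e X: FIRST \ {ε} = { 'e' } — disjoint from FOLLOW(X)
  X → L: FIRST \ {ε} = { '*' } — this is the only nullable alternative, skip
  X → e P: FIRST \ {ε} = { 'e' } — disjoint from FOLLOW(X)

No FIRST/FOLLOW conflicts found.

Answer: No FIRST/FOLLOW conflicts.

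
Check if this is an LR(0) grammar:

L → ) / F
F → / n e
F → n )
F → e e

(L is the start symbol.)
Yes, the grammar is LR(0)

Augment with L' → L and build the canonical LR(0) collection (I0 = CLOSURE({[L' → . L]}), then GOTO on every symbol after a dot until no new states appear). It has 12 states:
  I0: { [L → . ) / F], [L' → . L] }  — shift
  I1: { [L → ) . / F] }  — shift
  I2: { [L' → L .] }  — accept
  I3: { [F → . / n e], [F → . e e], [F → . n )], [L → ) / . F] }  — shift
  I4: { [F → / . n e] }  — shift
  I5: { [L → ) / F .] }  — reduce
  I6: { [F → e . e] }  — shift
  I7: { [F → n . )] }  — shift
  I8: { [F → n ) .] }  — reduce
  I9: { [F → e e .] }  — reduce
  I10: { [F → / n . e] }  — shift
  I11: { [F → / n e .] }  — reduce

Every state is either a pure shift/goto state or contains exactly one complete item and nothing to shift — no conflicts. The grammar is LR(0).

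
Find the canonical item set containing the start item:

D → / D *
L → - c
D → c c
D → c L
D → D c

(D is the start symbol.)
First, augment the grammar with D' → D
I₀ = CLOSURE({ [D' → . D] }):
  [D' → . D] has the dot before D: add [D → . / D *], [D → . c c], [D → . c L], [D → . D c]
No further items can be added.

I₀ = { [D → . / D *], [D → . D c], [D → . c L], [D → . c c], [D' → . D] }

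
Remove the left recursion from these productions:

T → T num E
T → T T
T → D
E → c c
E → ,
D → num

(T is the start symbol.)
T is directly left-recursive. The standard transformation for
  A → A α₁ | ... | A α_m | β₁ | ... | β_n
is
  A  → β₁ A' | ... | β_n A'
  A' → α₁ A' | ... | α_m A' | ε

T → D becomes T → D T'
T → T num E becomes T' → num E T'
T → T T becomes T' → T T'
Add T' → ε

Productions for other non-terminals are unchanged:
  E → c c
  E → ,
  D → num

Resulting grammar:
T → D T'
T' → num E T'
T' → T T'
T' → ε
E → c c
E → ,
D → num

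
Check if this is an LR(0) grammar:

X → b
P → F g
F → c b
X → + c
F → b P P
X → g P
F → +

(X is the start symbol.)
Augment with X' → X and build the canonical LR(0) collection (I0 = CLOSURE({[X' → . X]}), then GOTO on every symbol after a dot until no new states appear). It has 15 states:
  I0: { [X → . + c], [X → . b], [X → . g P], [X' → . X] }  — shift
  I1: { [X → + . c] }  — shift
  I2: { [X' → X .] }  — accept
  I3: { [X → b .] }  — reduce
  I4: { [F → . +], [F → . b P P], [F → . c b], [P → . F g], [X → g . P] }  — shift
  I5: { [F → + .] }  — reduce
  I6: { [P → F . g] }  — shift
  I7: { [X → g P .] }  — reduce
  I8: { [F → . +], [F → . b P P], [F → . c b], [F → b . P P], [P → . F g] }  — shift
  I9: { [F → c . b] }  — shift
  I10: { [F → c b .] }  — reduce
  I11: { [F → . +], [F → . b P P], [F → . c b], [F → b P . P], [P → . F g] }  — shift
  I12: { [F → b P P .] }  — reduce
  I13: { [P → F g .] }  — reduce
  I14: { [X → + c .] }  — reduce

Every state is either a pure shift/goto state or contains exactly one complete item and nothing to shift — no conflicts. The grammar is LR(0).

Answer: Yes, the grammar is LR(0)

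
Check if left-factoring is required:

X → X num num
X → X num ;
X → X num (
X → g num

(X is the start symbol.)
Yes, X has productions with common prefix 'X num'

Left-factoring is needed when two productions for the same non-terminal
share a common prefix on the right-hand side.

Productions for X:
  X → X num num
  X → X num ;
  X → X num (
  X → g num

Found common prefix 'X num' in productions for X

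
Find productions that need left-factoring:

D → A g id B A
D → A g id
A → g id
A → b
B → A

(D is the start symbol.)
Left-factoring is needed when two productions for the same non-terminal
share a common prefix on the right-hand side.

Productions for D:
  D → A g id B A
  D → A g id
Productions for A:
  A → g id
  A → b

Found common prefix 'A g id' in productions for D

Answer: Yes, D has productions with common prefix 'A g id'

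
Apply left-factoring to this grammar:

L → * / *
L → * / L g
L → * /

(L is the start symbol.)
L → * / L'
L' → *
L' → L g
L' → ε

Left-factoring transforms A → αβ₁ | αβ₂ into A → αA' and A' → β₁ | β₂
(α is the longest common prefix among the alternatives). Repeat until
no nonterminal has two alternatives with a common prefix.

Round 1: L has alternatives sharing prefix '* /'. Introduce L': L → * / L'
  Add: L' → *
  Add: L' → L g
  Add: L' → ε

No remaining common prefixes — done.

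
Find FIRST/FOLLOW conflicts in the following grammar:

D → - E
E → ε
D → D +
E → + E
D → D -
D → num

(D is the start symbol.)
A FIRST/FOLLOW conflict occurs when a non-terminal N has a nullable alternative N → β (β ⇒* ε) and another alternative N → α with FIRST(α) ∩ FOLLOW(N) ≠ ∅: on such a lookahead the parser cannot decide between expanding α and letting N vanish via β.

Nullable non-terminals: E.

E: nullable alternative(s) E → ε; FOLLOW(E) = { $, '+', '-' }
  E → ε: FIRST \ {ε} = { } — this is the only nullable alternative, skip
  E → + E: FIRST \ {ε} = { '+' } — overlaps FOLLOW(E) on { '+' }: CONFLICT

D has no nullable alternative, so no FIRST/FOLLOW check is needed there.

So the grammar has 1 FIRST/FOLLOW conflict (marked CONFLICT above).

Answer: Yes. E → '+' E with FOLLOW(E) on { '+' }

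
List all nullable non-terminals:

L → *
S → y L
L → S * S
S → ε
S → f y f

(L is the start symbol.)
ε-productions: S → ε
So S is immediately nullable.
No further non-terminal can be added: every production for the remaining non-terminals contains a terminal or a non-nullable non-terminal.
Nullable = { 'S' }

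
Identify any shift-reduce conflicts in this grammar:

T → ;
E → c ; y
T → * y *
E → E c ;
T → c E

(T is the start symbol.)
Augment with T' → T and build the canonical LR(0) collection (I0 = CLOSURE({[T' → . T]}), then GOTO on every symbol after a dot until no new states appear). It has 13 states:
  I0: { [T → . * y *], [T → . ;], [T → . c E], [T' → . T] }  — shift
  I1: { [T → * . y *] }  — shift
  I2: { [T → ; .] }  — reduce
  I3: { [T' → T .] }  — accept
  I4: { [E → . E c ;], [E → . c ; y], [T → c . E] }  — shift
  I5: { [E → E . c ;], [T → c E .] }  — shift, reduce
  I6: { [E → c . ; y] }  — shift
  I7: { [E → c ; . y] }  — shift
  I8: { [E → c ; y .] }  — reduce
  I9: { [E → E c . ;] }  — shift
  I10: { [E → E c ; .] }  — reduce
  I11: { [T → * y . *] }  — shift
  I12: { [T → * y * .] }  — reduce

I5 contains reduce item [T → c E .] and shift item [E → E . c ;] — shift-reduce conflict.

Answer: Yes — I5: [T → c E .] vs [E → E . c ;]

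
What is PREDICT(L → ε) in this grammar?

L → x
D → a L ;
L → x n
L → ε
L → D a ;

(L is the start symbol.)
PREDICT(L → ε) = (FIRST(RHS) \ {ε}) ∪ (FOLLOW(L) if ε ∈ FIRST(RHS), i.e. RHS ⇒* ε)
The right-hand side is ε (FIRST(ε) = { ε }), so the predict set is FOLLOW(L) = { $, ';' }
PREDICT(L → ε) = { $, ';' }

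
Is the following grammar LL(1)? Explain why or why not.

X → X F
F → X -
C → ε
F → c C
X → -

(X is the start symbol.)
Relevant sets:
  FIRST(X) = { '-' }

For X:
  PREDICT(X → X F) = { '-' }
  PREDICT(X → '-') = { '-' }
For F:
  PREDICT(F → X '-') = { '-' }
  PREDICT(F → c C) = { 'c' }
C has a single production, so nothing to check there.

Conflict found: Predict set conflict for X: { '-' }
The grammar is NOT LL(1).

Answer: No. Predict set conflict for X: { '-' }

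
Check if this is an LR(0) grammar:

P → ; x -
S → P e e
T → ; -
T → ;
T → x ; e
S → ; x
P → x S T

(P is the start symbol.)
No. Shift-reduce conflict between [T → ; .] and [T → ; . -]

A grammar is LR(0) if no state in the canonical LR(0) collection has:
  - both a shift item (dot before a terminal) and a complete item (shift-reduce conflict), or
  - two or more complete items (reduce-reduce conflict; the accept item [P' → P .] counts as a complete item here).

Augment with P' → P and build the canonical LR(0) collection (I0 = CLOSURE({[P' → . P]}), then GOTO on every symbol after a dot until no new states appear). It has 18 states:
  I0: { [P → . ; x -], [P → . x S T], [P' → . P] }  — shift
  I1: { [P → ; . x -] }  — shift
  I2: { [P' → P .] }  — accept
  I3: { [P → . ; x -], [P → . x S T], [P → x . S T], [S → . ; x], [S → . P e e] }  — shift
  I4: { [P → ; . x -], [S → ; . x] }  — shift
  I5: { [S → P . e e] }  — shift
  I6: { [P → x S . T], [T → . ; -], [T → . ;], [T → . x ; e] }  — shift
  I7: { [T → ; . -], [T → ; .] }  — shift, reduce
  I8: { [P → x S T .] }  — reduce
  I9: { [T → x . ; e] }  — shift
  I10: { [T → x ; . e] }  — shift
  I11: { [T → x ; e .] }  — reduce
  I12: { [T → ; - .] }  — reduce
  I13: { [S → P e . e] }  — shift
  I14: { [S → P e e .] }  — reduce
  I15: { [P → ; x . -], [S → ; x .] }  — shift, reduce
  I16: { [P → ; x - .] }  — reduce
  I17: { [P → ; x . -] }  — shift

Conflict in state I7:
  Shift-reduce conflict between [T → ; .] and [T → ; . -]
So the grammar is NOT LR(0).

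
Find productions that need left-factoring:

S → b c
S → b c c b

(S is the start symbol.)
Left-factoring is needed when two productions for the same non-terminal
share a common prefix on the right-hand side.

Productions for S:
  S → b c
  S → b c c b

Found common prefix 'b c' in productions for S

Answer: Yes, S has productions with common prefix 'b c'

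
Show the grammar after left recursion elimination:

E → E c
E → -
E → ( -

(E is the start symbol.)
E is directly left-recursive. The standard transformation for
  A → A α₁ | ... | A α_m | β₁ | ... | β_n
is
  A  → β₁ A' | ... | β_n A'
  A' → α₁ A' | ... | α_m A' | ε

E → - becomes E → - E'
E → ( - becomes E → ( - E'
E → E c becomes E' → c E'
Add E' → ε

Resulting grammar:
E → - E'
E → ( - E'
E' → c E'
E' → ε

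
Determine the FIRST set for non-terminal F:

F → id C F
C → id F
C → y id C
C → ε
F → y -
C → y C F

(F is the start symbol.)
{ 'id', 'y' }

To compute FIRST(F), examine every production with F on the left-hand side, reading each right-hand side left to right until a non-nullable symbol is reached.

From F → id C F:
  - id is a terminal: add 'id' and stop
From F → y -:
  - y is a terminal: add 'y' and stop

Collecting: FIRST(F) = { 'id', 'y' }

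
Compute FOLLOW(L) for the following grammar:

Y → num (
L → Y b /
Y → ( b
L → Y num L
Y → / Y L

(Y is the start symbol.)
To compute FOLLOW(L), find every occurrence of L on a right-hand side N → α L β: add FIRST(β) \ {ε}, and if β is empty or nullable also add FOLLOW(N). Iterate to a fixed point.

In L → Y num L: L is at the end; this adds FOLLOW(L) to itself — nothing new
In Y → / Y L: L is at the end, add FOLLOW(Y)

The FOLLOW sets referred to above (computed the same way, to a fixed point):
  FOLLOW(Y) = { $, '(', '/', 'b', 'num' }

Taking the union: FOLLOW(L) = { $, '(', '/', 'b', 'num' }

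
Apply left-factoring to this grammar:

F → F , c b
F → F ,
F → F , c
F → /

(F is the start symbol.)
F → F , F'
F' → c F''
F'' → b
F'' → ε
F' → ε
F → /

Left-factoring transforms A → αβ₁ | αβ₂ into A → αA' and A' → β₁ | β₂
(α is the longest common prefix among the alternatives). Repeat until
no nonterminal has two alternatives with a common prefix.

Round 1: F has alternatives sharing prefix 'F ,'. Introduce F': F → F , F'
  Add: F' → c b
  Add: F' → ε
  Add: F' → c

Round 2: F' has alternatives sharing prefix 'c'. Introduce F'': F' → c F''
  Add: F'' → b
  Add: F'' → ε

No remaining common prefixes — done.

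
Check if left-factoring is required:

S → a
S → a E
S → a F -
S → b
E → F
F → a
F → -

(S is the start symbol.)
Yes, S has productions with common prefix 'a'

Left-factoring is needed when two productions for the same non-terminal
share a common prefix on the right-hand side.

Productions for S:
  S → a
  S → a E
  S → a F -
  S → b
Productions for F:
  F → a
  F → -

Found common prefix 'a' in productions for S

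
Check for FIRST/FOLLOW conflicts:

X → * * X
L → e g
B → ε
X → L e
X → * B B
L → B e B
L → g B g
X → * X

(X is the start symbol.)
A FIRST/FOLLOW conflict occurs when a non-terminal N has a nullable alternative N → β (β ⇒* ε) and another alternative N → α with FIRST(α) ∩ FOLLOW(N) ≠ ∅: on such a lookahead the parser cannot decide between expanding α and letting N vanish via β.

Nullable non-terminals: B.
B has a nullable alternative but only one production, so nothing to check.

L, X have no nullable alternative, so no FIRST/FOLLOW check is needed there.

No FIRST/FOLLOW conflicts found.

Answer: No FIRST/FOLLOW conflicts.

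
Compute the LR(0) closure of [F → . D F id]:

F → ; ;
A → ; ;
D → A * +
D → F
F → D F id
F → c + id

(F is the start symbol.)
{ [A → . ; ;], [D → . A * +], [D → . F], [F → . ; ;], [F → . D F id], [F → . c + id] }

To compute CLOSURE, for each item [A → α.Bβ] where B is a non-terminal, add [B → .γ] for all productions B → γ; repeat for the newly added items until nothing changes.

Start with: [F → . D F id]
  [F → . D F id] has the dot before D: add [D → . A * +], [D → . F]
  [D → . A * +] has the dot before A: add [A → . ; ;]
  [D → . F] has the dot before F: add [F → . ; ;], [F → . c + id]
No further items can be added.

CLOSURE = { [A → . ; ;], [D → . A * +], [D → . F], [F → . ; ;], [F → . D F id], [F → . c + id] }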